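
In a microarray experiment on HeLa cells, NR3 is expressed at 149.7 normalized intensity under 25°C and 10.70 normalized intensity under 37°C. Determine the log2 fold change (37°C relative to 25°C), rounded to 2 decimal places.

Fold change = 10.70 / 149.7 = 0.0715
log2(0.0715) = -3.806

-3.81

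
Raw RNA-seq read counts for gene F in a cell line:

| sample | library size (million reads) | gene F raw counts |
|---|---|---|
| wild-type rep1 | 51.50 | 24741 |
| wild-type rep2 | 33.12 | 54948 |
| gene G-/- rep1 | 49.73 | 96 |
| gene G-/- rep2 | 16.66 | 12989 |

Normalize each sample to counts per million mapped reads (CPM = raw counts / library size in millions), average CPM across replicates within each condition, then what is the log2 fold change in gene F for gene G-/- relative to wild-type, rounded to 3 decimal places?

CPM(wild-type rep1) = 24741 / 51.50 = 480.4078
CPM(wild-type rep2) = 54948 / 33.12 = 1659.0580
CPM(gene G-/- rep1) = 96 / 49.73 = 1.9304
CPM(gene G-/- rep2) = 12989 / 16.66 = 779.6519
mean CPM(wild-type) = 1069.7329; mean CPM(gene G-/-) = 390.7911
Fold change = 390.7911 / 1069.7329 = 0.36532
log2(0.36532) = -1.4528

-1.453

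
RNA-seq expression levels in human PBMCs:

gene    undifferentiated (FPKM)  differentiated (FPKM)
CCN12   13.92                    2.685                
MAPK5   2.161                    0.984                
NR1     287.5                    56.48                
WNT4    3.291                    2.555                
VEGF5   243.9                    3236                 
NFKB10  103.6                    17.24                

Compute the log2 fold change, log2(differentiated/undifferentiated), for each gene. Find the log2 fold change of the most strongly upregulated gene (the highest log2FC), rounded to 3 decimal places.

log2(2.685/13.92) = -2.374  (CCN12)
log2(0.984/2.161) = -1.135  (MAPK5)
log2(56.48/287.5) = -2.348  (NR1)
log2(2.555/3.291) = -0.365  (WNT4)
log2(3236/243.9) = 3.730  (VEGF5)
log2(17.24/103.6) = -2.587  (NFKB10)
VEGF5 is most strongly upregulated.

3.730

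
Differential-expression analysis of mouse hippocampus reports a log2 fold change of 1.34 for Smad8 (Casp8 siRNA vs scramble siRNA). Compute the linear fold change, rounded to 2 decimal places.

Fold change = 2^(1.34) = 2.532

2.53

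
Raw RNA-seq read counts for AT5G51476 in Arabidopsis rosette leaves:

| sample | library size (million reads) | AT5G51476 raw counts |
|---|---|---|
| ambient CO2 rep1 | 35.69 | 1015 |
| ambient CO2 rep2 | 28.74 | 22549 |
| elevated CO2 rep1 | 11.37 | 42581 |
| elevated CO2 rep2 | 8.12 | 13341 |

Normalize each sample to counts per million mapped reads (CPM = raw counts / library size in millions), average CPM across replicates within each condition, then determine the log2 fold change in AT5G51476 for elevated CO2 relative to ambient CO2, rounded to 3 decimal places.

CPM(ambient CO2 rep1) = 1015 / 35.69 = 28.4393
CPM(ambient CO2 rep2) = 22549 / 28.74 = 784.5859
CPM(elevated CO2 rep1) = 42581 / 11.37 = 3745.0308
CPM(elevated CO2 rep2) = 13341 / 8.12 = 1642.9803
mean CPM(ambient CO2) = 406.5126; mean CPM(elevated CO2) = 2694.0055
Fold change = 2694.0055 / 406.5126 = 6.62711
log2(6.62711) = 2.7284

2.728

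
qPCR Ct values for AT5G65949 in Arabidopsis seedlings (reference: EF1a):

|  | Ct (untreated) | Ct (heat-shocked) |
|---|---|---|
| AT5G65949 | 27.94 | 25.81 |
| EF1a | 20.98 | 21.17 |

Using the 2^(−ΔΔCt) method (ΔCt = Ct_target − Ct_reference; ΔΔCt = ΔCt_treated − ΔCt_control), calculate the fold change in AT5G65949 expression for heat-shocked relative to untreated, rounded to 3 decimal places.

ΔCt(untreated) = 27.940 − 20.980 = 6.960
ΔCt(heat-shocked) = 25.810 − 21.170 = 4.640
ΔΔCt = 4.640 − 6.960 = -2.320
Fold change = 2^(−(-2.320)) = 2^2.320 = 4.9933

4.993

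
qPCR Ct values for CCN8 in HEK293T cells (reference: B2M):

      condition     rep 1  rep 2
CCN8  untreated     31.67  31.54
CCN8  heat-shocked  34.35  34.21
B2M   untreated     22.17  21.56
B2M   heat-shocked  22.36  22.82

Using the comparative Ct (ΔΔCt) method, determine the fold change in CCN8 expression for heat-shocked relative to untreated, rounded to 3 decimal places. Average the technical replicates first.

0.259

Mean Ct: CCN8 untreated 31.605; CCN8 heat-shocked 34.280; B2M untreated 21.865; B2M heat-shocked 22.590
ΔCt(untreated) = 31.605 − 21.865 = 9.740
ΔCt(heat-shocked) = 34.280 − 22.590 = 11.690
ΔΔCt = 11.690 − 9.740 = 1.950
Fold change = 2^(−1.950) = 0.2588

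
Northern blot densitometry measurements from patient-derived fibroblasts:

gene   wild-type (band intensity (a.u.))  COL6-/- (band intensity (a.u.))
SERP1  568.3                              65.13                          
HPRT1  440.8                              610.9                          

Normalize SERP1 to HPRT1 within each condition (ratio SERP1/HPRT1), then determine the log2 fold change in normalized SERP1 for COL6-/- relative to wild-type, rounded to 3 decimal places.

SERP1/HPRT1 (wild-type) = 568.3 / 440.8 = 1.2892
SERP1/HPRT1 (COL6-/-) = 65.13 / 610.9 = 0.10661
Fold change = 0.10661 / 1.2892 = 0.0827
log2(0.0827) = -3.5961

-3.596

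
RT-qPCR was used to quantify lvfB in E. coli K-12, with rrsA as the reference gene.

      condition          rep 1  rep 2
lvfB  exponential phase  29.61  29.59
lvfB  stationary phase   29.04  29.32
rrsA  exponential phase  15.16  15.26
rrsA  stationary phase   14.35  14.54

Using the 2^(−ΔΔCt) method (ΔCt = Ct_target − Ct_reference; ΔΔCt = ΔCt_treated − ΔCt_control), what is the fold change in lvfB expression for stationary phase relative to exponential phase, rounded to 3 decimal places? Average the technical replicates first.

Mean Ct: lvfB exponential phase 29.600; lvfB stationary phase 29.180; rrsA exponential phase 15.210; rrsA stationary phase 14.445
ΔCt(exponential phase) = 29.600 − 15.210 = 14.390
ΔCt(stationary phase) = 29.180 − 14.445 = 14.735
ΔΔCt = 14.735 − 14.390 = 0.345
Fold change = 2^(−0.345) = 0.7873

0.787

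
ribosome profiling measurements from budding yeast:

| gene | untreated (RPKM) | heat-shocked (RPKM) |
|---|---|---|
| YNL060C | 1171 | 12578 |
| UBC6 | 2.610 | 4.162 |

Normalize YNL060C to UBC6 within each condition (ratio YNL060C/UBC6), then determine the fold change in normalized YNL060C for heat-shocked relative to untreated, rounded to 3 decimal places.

6.736

YNL060C/UBC6 (untreated) = 1171 / 2.610 = 448.66
YNL060C/UBC6 (heat-shocked) = 12578 / 4.162 = 3022.1
Fold change = 3022.1 / 448.66 = 6.7359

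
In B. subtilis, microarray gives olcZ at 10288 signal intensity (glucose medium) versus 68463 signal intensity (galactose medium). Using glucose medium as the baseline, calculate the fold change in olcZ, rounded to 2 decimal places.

Fold change = 68463 / 10288 = 6.655
olcZ is upregulated.

6.65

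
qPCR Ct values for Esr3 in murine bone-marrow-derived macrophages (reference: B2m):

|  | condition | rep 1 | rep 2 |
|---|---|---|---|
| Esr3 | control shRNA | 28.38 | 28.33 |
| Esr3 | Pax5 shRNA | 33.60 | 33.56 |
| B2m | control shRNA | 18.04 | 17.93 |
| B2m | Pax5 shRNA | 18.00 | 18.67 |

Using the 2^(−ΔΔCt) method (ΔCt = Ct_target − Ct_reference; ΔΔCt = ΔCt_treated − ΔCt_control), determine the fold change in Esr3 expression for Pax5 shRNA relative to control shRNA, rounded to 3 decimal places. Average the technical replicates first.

Mean Ct: Esr3 control shRNA 28.355; Esr3 Pax5 shRNA 33.580; B2m control shRNA 17.985; B2m Pax5 shRNA 18.335
ΔCt(control shRNA) = 28.355 − 17.985 = 10.370
ΔCt(Pax5 shRNA) = 33.580 − 18.335 = 15.245
ΔΔCt = 15.245 − 10.370 = 4.875
Fold change = 2^(−4.875) = 0.0341

0.034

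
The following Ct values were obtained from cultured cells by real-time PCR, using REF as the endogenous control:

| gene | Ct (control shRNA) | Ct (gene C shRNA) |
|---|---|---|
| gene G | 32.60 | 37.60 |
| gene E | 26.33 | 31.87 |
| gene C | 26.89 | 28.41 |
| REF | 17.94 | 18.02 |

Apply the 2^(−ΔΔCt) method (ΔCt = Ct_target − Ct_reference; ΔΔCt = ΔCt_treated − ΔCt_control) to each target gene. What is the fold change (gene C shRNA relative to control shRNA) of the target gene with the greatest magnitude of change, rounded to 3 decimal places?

gene G: ΔΔCt = (37.60−18.02) − (32.60−17.94) = 19.58 − 14.66 = 4.92; fold change = 2^-4.92 = 0.033
gene E: ΔΔCt = (31.87−18.02) − (26.33−17.94) = 13.85 − 8.39 = 5.46; fold change = 2^-5.46 = 0.023
gene C: ΔΔCt = (28.41−18.02) − (26.89−17.94) = 10.39 − 8.95 = 1.44; fold change = 2^-1.44 = 0.369
gene E has the largest |ΔΔCt| = 5.46.

0.023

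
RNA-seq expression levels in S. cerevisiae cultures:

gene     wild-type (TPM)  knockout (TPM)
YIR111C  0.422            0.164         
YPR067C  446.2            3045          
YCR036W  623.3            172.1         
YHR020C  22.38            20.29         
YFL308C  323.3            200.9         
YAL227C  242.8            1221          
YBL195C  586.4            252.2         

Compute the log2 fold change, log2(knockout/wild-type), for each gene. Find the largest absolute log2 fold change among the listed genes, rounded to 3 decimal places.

2.771

log2(0.164/0.422) = -1.364  (YIR111C)
log2(3045/446.2) = 2.771  (YPR067C)
log2(172.1/623.3) = -1.857  (YCR036W)
log2(20.29/22.38) = -0.141  (YHR020C)
log2(200.9/323.3) = -0.686  (YFL308C)
log2(1221/242.8) = 2.330  (YAL227C)
log2(252.2/586.4) = -1.217  (YBL195C)
The largest magnitude belongs to YPR067C.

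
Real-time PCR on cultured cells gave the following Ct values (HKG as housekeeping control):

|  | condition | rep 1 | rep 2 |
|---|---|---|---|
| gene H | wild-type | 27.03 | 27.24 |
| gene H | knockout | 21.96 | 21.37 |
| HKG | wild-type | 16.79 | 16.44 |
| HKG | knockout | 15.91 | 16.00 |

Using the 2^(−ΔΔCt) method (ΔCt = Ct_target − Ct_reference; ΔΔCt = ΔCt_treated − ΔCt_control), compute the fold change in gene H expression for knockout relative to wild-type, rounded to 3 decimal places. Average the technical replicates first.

Mean Ct: gene H wild-type 27.135; gene H knockout 21.665; HKG wild-type 16.615; HKG knockout 15.955
ΔCt(wild-type) = 27.135 − 16.615 = 10.520
ΔCt(knockout) = 21.665 − 15.955 = 5.710
ΔΔCt = 5.710 − 10.520 = -4.810
Fold change = 2^(−(-4.810)) = 2^4.810 = 28.0514

28.051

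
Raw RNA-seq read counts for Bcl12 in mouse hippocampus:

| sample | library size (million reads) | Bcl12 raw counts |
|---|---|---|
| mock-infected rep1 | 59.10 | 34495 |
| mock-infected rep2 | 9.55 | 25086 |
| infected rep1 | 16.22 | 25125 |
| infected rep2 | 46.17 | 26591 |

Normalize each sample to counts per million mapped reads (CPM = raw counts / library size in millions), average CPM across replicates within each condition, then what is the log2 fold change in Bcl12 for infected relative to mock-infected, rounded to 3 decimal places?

CPM(mock-infected rep1) = 34495 / 59.10 = 583.6717
CPM(mock-infected rep2) = 25086 / 9.55 = 2626.8063
CPM(infected rep1) = 25125 / 16.22 = 1549.0136
CPM(infected rep2) = 26591 / 46.17 = 575.9368
mean CPM(mock-infected) = 1605.2390; mean CPM(infected) = 1062.4752
Fold change = 1062.4752 / 1605.2390 = 0.66188
log2(0.66188) = -0.5954

-0.595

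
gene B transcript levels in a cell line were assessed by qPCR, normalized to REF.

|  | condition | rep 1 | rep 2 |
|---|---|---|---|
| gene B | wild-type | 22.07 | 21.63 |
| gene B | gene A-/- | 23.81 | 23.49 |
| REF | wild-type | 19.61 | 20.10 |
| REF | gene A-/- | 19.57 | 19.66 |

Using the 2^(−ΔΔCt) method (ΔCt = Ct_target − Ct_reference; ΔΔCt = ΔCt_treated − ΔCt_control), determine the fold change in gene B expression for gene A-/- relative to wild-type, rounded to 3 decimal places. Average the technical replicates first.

Mean Ct: gene B wild-type 21.850; gene B gene A-/- 23.650; REF wild-type 19.855; REF gene A-/- 19.615
ΔCt(wild-type) = 21.850 − 19.855 = 1.995
ΔCt(gene A-/-) = 23.650 − 19.615 = 4.035
ΔΔCt = 4.035 − 1.995 = 2.040
Fold change = 2^(−2.040) = 0.2432

0.243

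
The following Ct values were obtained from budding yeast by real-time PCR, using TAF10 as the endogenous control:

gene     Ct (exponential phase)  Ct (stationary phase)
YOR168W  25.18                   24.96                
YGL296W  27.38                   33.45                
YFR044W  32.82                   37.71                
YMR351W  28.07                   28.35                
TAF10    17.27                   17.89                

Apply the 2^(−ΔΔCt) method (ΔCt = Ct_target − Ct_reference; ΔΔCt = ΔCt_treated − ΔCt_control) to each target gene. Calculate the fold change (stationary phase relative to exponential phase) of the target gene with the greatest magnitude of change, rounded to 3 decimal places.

YOR168W: ΔΔCt = (24.96−17.89) − (25.18−17.27) = 7.07 − 7.91 = -0.84; fold change = 2^0.84 = 1.790
YGL296W: ΔΔCt = (33.45−17.89) − (27.38−17.27) = 15.56 − 10.11 = 5.45; fold change = 2^-5.45 = 0.023
YFR044W: ΔΔCt = (37.71−17.89) − (32.82−17.27) = 19.82 − 15.55 = 4.27; fold change = 2^-4.27 = 0.052
YMR351W: ΔΔCt = (28.35−17.89) − (28.07−17.27) = 10.46 − 10.80 = -0.34; fold change = 2^0.34 = 1.266
YGL296W has the largest |ΔΔCt| = 5.45.

0.023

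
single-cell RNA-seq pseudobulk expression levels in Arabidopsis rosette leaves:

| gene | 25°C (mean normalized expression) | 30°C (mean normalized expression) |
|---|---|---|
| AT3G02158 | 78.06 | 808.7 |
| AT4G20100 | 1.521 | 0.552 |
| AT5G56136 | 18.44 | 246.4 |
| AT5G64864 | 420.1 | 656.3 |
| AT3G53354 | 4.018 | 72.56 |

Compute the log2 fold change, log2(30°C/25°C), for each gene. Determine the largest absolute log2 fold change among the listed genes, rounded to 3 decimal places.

log2(808.7/78.06) = 3.373  (AT3G02158)
log2(0.552/1.521) = -1.462  (AT4G20100)
log2(246.4/18.44) = 3.740  (AT5G56136)
log2(656.3/420.1) = 0.644  (AT5G64864)
log2(72.56/4.018) = 4.175  (AT3G53354)
The largest magnitude belongs to AT3G53354.

4.175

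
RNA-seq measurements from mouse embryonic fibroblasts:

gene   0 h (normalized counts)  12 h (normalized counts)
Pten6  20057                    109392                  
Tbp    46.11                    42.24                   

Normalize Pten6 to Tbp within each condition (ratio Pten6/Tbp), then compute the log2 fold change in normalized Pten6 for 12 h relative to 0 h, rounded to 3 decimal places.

Pten6/Tbp (0 h) = 20057 / 46.11 = 434.98
Pten6/Tbp (12 h) = 109392 / 42.24 = 2589.8
Fold change = 2589.8 / 434.98 = 5.9538
log2(5.9538) = 2.5738

2.574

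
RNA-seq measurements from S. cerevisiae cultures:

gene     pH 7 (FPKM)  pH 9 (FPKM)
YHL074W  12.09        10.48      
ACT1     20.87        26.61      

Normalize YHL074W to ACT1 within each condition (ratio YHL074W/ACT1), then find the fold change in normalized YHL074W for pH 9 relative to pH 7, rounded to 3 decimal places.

YHL074W/ACT1 (pH 7) = 12.09 / 20.87 = 0.5793
YHL074W/ACT1 (pH 9) = 10.48 / 26.61 = 0.39384
Fold change = 0.39384 / 0.5793 = 0.6798

0.680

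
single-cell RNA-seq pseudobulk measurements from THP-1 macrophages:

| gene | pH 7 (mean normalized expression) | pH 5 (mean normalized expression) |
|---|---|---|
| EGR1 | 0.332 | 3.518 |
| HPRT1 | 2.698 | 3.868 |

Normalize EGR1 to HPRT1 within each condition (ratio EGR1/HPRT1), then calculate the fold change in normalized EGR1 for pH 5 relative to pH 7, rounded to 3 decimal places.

EGR1/HPRT1 (pH 7) = 0.332 / 2.698 = 0.12305
EGR1/HPRT1 (pH 5) = 3.518 / 3.868 = 0.90951
Fold change = 0.90951 / 0.12305 = 7.3912

7.391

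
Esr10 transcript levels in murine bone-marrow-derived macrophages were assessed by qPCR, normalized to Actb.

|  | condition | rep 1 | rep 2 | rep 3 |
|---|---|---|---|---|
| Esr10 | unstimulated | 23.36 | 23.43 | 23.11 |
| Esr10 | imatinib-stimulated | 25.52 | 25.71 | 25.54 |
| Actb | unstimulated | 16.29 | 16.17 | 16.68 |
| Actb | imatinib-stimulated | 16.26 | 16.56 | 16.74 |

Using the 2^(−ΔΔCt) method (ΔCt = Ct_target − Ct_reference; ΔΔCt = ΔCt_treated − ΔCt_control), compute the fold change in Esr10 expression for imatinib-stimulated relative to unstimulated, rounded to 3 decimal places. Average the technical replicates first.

Mean Ct: Esr10 unstimulated 23.300; Esr10 imatinib-stimulated 25.590; Actb unstimulated 16.380; Actb imatinib-stimulated 16.520
ΔCt(unstimulated) = 23.300 − 16.380 = 6.920
ΔCt(imatinib-stimulated) = 25.590 − 16.520 = 9.070
ΔΔCt = 9.070 − 6.920 = 2.150
Fold change = 2^(−2.150) = 0.2253

0.225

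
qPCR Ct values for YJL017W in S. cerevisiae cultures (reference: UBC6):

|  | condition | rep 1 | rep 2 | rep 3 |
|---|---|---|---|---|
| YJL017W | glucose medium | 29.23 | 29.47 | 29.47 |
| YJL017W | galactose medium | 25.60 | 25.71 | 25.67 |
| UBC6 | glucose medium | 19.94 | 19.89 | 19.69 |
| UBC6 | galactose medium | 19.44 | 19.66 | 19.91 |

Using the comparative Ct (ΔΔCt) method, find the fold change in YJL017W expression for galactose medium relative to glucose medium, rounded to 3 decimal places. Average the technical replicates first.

11.794

Mean Ct: YJL017W glucose medium 29.390; YJL017W galactose medium 25.660; UBC6 glucose medium 19.840; UBC6 galactose medium 19.670
ΔCt(glucose medium) = 29.390 − 19.840 = 9.550
ΔCt(galactose medium) = 25.660 − 19.670 = 5.990
ΔΔCt = 5.990 − 9.550 = -3.560
Fold change = 2^(−(-3.560)) = 2^3.560 = 11.7942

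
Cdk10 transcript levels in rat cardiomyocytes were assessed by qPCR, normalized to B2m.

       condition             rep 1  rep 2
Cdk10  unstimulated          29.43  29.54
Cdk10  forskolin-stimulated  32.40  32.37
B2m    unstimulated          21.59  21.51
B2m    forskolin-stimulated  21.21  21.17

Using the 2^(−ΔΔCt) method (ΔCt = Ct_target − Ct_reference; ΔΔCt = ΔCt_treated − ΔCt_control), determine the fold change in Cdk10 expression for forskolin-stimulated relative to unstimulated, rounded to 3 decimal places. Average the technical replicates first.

0.104

Mean Ct: Cdk10 unstimulated 29.485; Cdk10 forskolin-stimulated 32.385; B2m unstimulated 21.550; B2m forskolin-stimulated 21.190
ΔCt(unstimulated) = 29.485 − 21.550 = 7.935
ΔCt(forskolin-stimulated) = 32.385 − 21.190 = 11.195
ΔΔCt = 11.195 − 7.935 = 3.260
Fold change = 2^(−3.260) = 0.1044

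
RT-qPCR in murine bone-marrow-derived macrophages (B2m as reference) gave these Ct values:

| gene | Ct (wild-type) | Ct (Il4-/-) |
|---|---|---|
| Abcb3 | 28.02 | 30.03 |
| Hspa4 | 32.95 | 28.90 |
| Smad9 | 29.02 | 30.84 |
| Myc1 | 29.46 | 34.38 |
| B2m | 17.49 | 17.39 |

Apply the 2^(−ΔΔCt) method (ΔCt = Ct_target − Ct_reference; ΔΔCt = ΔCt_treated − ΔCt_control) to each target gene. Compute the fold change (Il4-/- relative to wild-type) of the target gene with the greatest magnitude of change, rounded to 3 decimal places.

Abcb3: ΔΔCt = (30.03−17.39) − (28.02−17.49) = 12.64 − 10.53 = 2.11; fold change = 2^-2.11 = 0.232
Hspa4: ΔΔCt = (28.90−17.39) − (32.95−17.49) = 11.51 − 15.46 = -3.95; fold change = 2^3.95 = 15.455
Smad9: ΔΔCt = (30.84−17.39) − (29.02−17.49) = 13.45 − 11.53 = 1.92; fold change = 2^-1.92 = 0.264
Myc1: ΔΔCt = (34.38−17.39) − (29.46−17.49) = 16.99 − 11.97 = 5.02; fold change = 2^-5.02 = 0.031
Myc1 has the largest |ΔΔCt| = 5.02.

0.031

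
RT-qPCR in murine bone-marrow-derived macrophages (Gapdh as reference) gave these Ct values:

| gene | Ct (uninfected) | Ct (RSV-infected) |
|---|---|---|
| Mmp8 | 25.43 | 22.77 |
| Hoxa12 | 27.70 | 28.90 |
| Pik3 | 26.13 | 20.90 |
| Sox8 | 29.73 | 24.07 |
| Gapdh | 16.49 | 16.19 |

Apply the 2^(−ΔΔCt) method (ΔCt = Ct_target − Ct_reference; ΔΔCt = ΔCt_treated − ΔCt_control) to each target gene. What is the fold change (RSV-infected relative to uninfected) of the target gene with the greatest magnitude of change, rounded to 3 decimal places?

41.070

Mmp8: ΔΔCt = (22.77−16.19) − (25.43−16.49) = 6.58 − 8.94 = -2.36; fold change = 2^2.36 = 5.134
Hoxa12: ΔΔCt = (28.90−16.19) − (27.70−16.49) = 12.71 − 11.21 = 1.50; fold change = 2^-1.50 = 0.354
Pik3: ΔΔCt = (20.90−16.19) − (26.13−16.49) = 4.71 − 9.64 = -4.93; fold change = 2^4.93 = 30.484
Sox8: ΔΔCt = (24.07−16.19) − (29.73−16.49) = 7.88 − 13.24 = -5.36; fold change = 2^5.36 = 41.070
Sox8 has the largest |ΔΔCt| = 5.36.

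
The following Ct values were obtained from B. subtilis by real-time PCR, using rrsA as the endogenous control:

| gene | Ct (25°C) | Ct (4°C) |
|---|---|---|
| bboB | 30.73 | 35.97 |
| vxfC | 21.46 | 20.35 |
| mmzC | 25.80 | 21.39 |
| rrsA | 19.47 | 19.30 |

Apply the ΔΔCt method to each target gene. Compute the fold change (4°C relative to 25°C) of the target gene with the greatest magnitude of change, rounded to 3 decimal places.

0.024

bboB: ΔΔCt = (35.97−19.30) − (30.73−19.47) = 16.67 − 11.26 = 5.41; fold change = 2^-5.41 = 0.024
vxfC: ΔΔCt = (20.35−19.30) − (21.46−19.47) = 1.05 − 1.99 = -0.94; fold change = 2^0.94 = 1.919
mmzC: ΔΔCt = (21.39−19.30) − (25.80−19.47) = 2.09 − 6.33 = -4.24; fold change = 2^4.24 = 18.896
bboB has the largest |ΔΔCt| = 5.41.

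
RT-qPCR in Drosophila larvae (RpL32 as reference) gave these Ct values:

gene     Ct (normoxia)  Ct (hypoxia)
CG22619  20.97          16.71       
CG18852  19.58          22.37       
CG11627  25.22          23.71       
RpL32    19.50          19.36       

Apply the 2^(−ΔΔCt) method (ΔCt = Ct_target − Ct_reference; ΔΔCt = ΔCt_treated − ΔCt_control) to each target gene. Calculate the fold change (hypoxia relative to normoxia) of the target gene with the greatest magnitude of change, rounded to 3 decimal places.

CG22619: ΔΔCt = (16.71−19.36) − (20.97−19.50) = -2.65 − 1.47 = -4.12; fold change = 2^4.12 = 17.388
CG18852: ΔΔCt = (22.37−19.36) − (19.58−19.50) = 3.01 − 0.08 = 2.93; fold change = 2^-2.93 = 0.131
CG11627: ΔΔCt = (23.71−19.36) − (25.22−19.50) = 4.35 − 5.72 = -1.37; fold change = 2^1.37 = 2.585
CG22619 has the largest |ΔΔCt| = 4.12.

17.388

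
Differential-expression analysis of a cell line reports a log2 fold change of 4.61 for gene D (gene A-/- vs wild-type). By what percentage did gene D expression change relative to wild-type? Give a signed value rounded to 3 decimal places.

2342.015%

Fold change = 2^(4.61) = 24.4201
Percent change = (FC − 1) × 100% = (24.4201 − 1) × 100 = 2342.015%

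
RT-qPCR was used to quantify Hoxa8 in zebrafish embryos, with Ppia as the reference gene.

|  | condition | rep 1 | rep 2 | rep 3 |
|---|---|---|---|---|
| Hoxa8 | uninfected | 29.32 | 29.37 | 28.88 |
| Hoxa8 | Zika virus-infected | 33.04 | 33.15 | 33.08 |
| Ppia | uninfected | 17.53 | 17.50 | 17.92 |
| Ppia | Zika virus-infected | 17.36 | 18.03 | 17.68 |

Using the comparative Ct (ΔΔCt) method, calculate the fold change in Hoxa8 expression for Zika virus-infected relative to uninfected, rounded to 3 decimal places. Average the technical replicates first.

0.069

Mean Ct: Hoxa8 uninfected 29.190; Hoxa8 Zika virus-infected 33.090; Ppia uninfected 17.650; Ppia Zika virus-infected 17.690
ΔCt(uninfected) = 29.190 − 17.650 = 11.540
ΔCt(Zika virus-infected) = 33.090 − 17.690 = 15.400
ΔΔCt = 15.400 − 11.540 = 3.860
Fold change = 2^(−3.860) = 0.0689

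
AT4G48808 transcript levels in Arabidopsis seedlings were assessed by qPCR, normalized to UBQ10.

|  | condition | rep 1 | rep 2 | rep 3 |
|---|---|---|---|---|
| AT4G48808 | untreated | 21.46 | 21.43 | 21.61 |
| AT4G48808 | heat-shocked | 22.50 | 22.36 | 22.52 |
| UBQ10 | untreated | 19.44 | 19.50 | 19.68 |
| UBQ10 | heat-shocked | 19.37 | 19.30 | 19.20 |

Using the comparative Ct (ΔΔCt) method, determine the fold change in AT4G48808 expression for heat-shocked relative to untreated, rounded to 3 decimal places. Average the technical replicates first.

Mean Ct: AT4G48808 untreated 21.500; AT4G48808 heat-shocked 22.460; UBQ10 untreated 19.540; UBQ10 heat-shocked 19.290
ΔCt(untreated) = 21.500 − 19.540 = 1.960
ΔCt(heat-shocked) = 22.460 − 19.290 = 3.170
ΔΔCt = 3.170 − 1.960 = 1.210
Fold change = 2^(−1.210) = 0.4323

0.432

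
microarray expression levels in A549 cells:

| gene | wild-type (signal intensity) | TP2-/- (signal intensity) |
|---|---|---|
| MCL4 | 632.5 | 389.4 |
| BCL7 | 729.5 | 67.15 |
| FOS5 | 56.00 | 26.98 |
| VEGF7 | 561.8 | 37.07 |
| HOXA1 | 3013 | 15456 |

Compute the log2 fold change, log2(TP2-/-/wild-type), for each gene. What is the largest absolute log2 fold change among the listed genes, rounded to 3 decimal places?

log2(389.4/632.5) = -0.700  (MCL4)
log2(67.15/729.5) = -3.441  (BCL7)
log2(26.98/56.00) = -1.054  (FOS5)
log2(37.07/561.8) = -3.922  (VEGF7)
log2(15456/3013) = 2.359  (HOXA1)
The largest magnitude belongs to VEGF7.

3.922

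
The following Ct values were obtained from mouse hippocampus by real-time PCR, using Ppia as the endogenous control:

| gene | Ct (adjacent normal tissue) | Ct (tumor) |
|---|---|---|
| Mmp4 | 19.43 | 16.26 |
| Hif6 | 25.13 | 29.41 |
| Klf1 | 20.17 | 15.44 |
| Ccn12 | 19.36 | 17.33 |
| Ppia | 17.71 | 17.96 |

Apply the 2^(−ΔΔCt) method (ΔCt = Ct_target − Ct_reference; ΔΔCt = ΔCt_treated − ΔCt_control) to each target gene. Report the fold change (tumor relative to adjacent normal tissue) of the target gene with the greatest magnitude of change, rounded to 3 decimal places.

31.559

Mmp4: ΔΔCt = (16.26−17.96) − (19.43−17.71) = -1.70 − 1.72 = -3.42; fold change = 2^3.42 = 10.703
Hif6: ΔΔCt = (29.41−17.96) − (25.13−17.71) = 11.45 − 7.42 = 4.03; fold change = 2^-4.03 = 0.061
Klf1: ΔΔCt = (15.44−17.96) − (20.17−17.71) = -2.52 − 2.46 = -4.98; fold change = 2^4.98 = 31.559
Ccn12: ΔΔCt = (17.33−17.96) − (19.36−17.71) = -0.63 − 1.65 = -2.28; fold change = 2^2.28 = 4.857
Klf1 has the largest |ΔΔCt| = 4.98.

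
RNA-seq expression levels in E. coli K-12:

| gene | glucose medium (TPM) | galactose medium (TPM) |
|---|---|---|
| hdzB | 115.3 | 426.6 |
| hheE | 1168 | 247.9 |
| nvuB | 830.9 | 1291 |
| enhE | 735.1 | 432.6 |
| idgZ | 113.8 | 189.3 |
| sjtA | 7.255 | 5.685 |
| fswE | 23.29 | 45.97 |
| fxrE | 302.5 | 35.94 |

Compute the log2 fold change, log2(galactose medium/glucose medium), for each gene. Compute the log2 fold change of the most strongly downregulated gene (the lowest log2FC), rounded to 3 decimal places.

log2(426.6/115.3) = 1.887  (hdzB)
log2(247.9/1168) = -2.236  (hheE)
log2(1291/830.9) = 0.636  (nvuB)
log2(432.6/735.1) = -0.765  (enhE)
log2(189.3/113.8) = 0.734  (idgZ)
log2(5.685/7.255) = -0.352  (sjtA)
log2(45.97/23.29) = 0.981  (fswE)
log2(35.94/302.5) = -3.073  (fxrE)
fxrE is most strongly downregulated.

-3.073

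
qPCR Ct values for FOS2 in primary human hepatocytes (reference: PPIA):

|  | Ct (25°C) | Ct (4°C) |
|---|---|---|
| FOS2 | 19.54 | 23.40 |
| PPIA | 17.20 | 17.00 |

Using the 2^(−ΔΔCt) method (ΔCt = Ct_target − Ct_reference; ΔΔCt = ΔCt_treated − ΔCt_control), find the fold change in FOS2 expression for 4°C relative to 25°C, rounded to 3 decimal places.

0.060

ΔCt(25°C) = 19.540 − 17.200 = 2.340
ΔCt(4°C) = 23.400 − 17.000 = 6.400
ΔΔCt = 6.400 − 2.340 = 4.060
Fold change = 2^(−4.060) = 0.0600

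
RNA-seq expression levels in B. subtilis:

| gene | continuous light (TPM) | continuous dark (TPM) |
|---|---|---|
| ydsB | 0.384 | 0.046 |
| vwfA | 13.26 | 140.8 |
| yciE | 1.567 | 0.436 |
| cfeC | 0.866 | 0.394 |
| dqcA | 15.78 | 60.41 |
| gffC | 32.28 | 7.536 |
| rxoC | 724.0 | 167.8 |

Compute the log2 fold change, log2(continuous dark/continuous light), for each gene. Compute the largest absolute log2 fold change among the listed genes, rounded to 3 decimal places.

log2(0.046/0.384) = -3.061  (ydsB)
log2(140.8/13.26) = 3.408  (vwfA)
log2(0.436/1.567) = -1.846  (yciE)
log2(0.394/0.866) = -1.136  (cfeC)
log2(60.41/15.78) = 1.937  (dqcA)
log2(7.536/32.28) = -2.099  (gffC)
log2(167.8/724.0) = -2.109  (rxoC)
The largest magnitude belongs to vwfA.

3.408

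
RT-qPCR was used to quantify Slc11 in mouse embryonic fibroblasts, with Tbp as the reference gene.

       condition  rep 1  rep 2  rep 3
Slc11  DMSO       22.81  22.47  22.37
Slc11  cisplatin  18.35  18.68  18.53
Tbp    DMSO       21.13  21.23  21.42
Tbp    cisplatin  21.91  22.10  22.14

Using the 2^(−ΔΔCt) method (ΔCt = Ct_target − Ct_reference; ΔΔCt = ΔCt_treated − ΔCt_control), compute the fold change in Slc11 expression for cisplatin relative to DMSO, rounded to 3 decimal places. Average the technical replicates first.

28.246

Mean Ct: Slc11 DMSO 22.550; Slc11 cisplatin 18.520; Tbp DMSO 21.260; Tbp cisplatin 22.050
ΔCt(DMSO) = 22.550 − 21.260 = 1.290
ΔCt(cisplatin) = 18.520 − 22.050 = -3.530
ΔΔCt = -3.530 − 1.290 = -4.820
Fold change = 2^(−(-4.820)) = 2^4.820 = 28.2465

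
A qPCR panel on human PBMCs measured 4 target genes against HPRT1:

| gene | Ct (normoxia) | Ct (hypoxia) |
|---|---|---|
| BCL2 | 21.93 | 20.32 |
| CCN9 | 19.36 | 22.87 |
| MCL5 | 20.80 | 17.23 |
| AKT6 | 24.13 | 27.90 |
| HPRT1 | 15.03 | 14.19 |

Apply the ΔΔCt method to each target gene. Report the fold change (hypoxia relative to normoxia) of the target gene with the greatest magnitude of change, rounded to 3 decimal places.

0.041

BCL2: ΔΔCt = (20.32−14.19) − (21.93−15.03) = 6.13 − 6.90 = -0.77; fold change = 2^0.77 = 1.705
CCN9: ΔΔCt = (22.87−14.19) − (19.36−15.03) = 8.68 − 4.33 = 4.35; fold change = 2^-4.35 = 0.049
MCL5: ΔΔCt = (17.23−14.19) − (20.80−15.03) = 3.04 − 5.77 = -2.73; fold change = 2^2.73 = 6.635
AKT6: ΔΔCt = (27.90−14.19) − (24.13−15.03) = 13.71 − 9.10 = 4.61; fold change = 2^-4.61 = 0.041
AKT6 has the largest |ΔΔCt| = 4.61.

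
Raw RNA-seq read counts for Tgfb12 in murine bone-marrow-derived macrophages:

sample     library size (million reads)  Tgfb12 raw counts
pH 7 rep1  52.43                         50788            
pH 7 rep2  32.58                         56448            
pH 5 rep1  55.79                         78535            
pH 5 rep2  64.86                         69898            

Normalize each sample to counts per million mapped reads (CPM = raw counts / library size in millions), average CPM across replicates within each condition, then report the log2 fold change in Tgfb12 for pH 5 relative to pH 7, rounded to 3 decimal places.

CPM(pH 7 rep1) = 50788 / 52.43 = 968.6821
CPM(pH 7 rep2) = 56448 / 32.58 = 1732.5967
CPM(pH 5 rep1) = 78535 / 55.79 = 1407.6896
CPM(pH 5 rep2) = 69898 / 64.86 = 1077.6750
mean CPM(pH 7) = 1350.6394; mean CPM(pH 5) = 1242.6823
Fold change = 1242.6823 / 1350.6394 = 0.92007
log2(0.92007) = -0.1202

-0.120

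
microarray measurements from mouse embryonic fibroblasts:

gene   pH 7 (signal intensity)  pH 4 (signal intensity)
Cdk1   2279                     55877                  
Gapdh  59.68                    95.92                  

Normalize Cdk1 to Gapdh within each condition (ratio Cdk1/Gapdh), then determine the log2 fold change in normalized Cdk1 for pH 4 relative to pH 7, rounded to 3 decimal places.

3.931

Cdk1/Gapdh (pH 7) = 2279 / 59.68 = 38.187
Cdk1/Gapdh (pH 4) = 55877 / 95.92 = 582.54
Fold change = 582.54 / 38.187 = 15.2549
log2(15.2549) = 3.9312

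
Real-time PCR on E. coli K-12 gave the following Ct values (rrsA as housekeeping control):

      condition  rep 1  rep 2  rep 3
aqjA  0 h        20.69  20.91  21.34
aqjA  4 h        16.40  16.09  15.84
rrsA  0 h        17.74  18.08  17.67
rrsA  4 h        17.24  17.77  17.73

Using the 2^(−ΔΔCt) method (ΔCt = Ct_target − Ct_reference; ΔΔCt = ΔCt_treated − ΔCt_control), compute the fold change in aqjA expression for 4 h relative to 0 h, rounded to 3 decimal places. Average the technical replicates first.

24.590

Mean Ct: aqjA 0 h 20.980; aqjA 4 h 16.110; rrsA 0 h 17.830; rrsA 4 h 17.580
ΔCt(0 h) = 20.980 − 17.830 = 3.150
ΔCt(4 h) = 16.110 − 17.580 = -1.470
ΔΔCt = -1.470 − 3.150 = -4.620
Fold change = 2^(−(-4.620)) = 2^4.620 = 24.5900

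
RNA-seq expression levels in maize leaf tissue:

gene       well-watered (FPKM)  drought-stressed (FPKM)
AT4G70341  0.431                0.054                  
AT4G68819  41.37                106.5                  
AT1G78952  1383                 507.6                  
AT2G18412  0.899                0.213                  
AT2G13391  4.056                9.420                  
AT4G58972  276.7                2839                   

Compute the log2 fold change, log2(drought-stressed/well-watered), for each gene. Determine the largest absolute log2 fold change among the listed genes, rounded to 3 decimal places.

3.359

log2(0.054/0.431) = -2.997  (AT4G70341)
log2(106.5/41.37) = 1.364  (AT4G68819)
log2(507.6/1383) = -1.446  (AT1G78952)
log2(0.213/0.899) = -2.077  (AT2G18412)
log2(9.420/4.056) = 1.216  (AT2G13391)
log2(2839/276.7) = 3.359  (AT4G58972)
The largest magnitude belongs to AT4G58972.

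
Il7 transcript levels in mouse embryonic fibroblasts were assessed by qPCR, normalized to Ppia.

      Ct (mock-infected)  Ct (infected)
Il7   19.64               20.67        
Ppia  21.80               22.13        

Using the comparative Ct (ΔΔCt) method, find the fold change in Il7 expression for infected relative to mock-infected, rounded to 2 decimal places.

ΔCt(mock-infected) = 19.640 − 21.800 = -2.160
ΔCt(infected) = 20.670 − 22.130 = -1.460
ΔΔCt = -1.460 − (-2.160) = 0.700
Fold change = 2^(−0.700) = 0.616

0.62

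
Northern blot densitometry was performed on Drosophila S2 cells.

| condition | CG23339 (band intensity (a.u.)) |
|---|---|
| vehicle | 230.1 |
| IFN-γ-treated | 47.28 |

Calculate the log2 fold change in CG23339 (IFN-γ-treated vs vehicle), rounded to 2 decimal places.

Fold change = 47.28 / 230.1 = 0.2055
log2(0.2055) = -2.283

-2.28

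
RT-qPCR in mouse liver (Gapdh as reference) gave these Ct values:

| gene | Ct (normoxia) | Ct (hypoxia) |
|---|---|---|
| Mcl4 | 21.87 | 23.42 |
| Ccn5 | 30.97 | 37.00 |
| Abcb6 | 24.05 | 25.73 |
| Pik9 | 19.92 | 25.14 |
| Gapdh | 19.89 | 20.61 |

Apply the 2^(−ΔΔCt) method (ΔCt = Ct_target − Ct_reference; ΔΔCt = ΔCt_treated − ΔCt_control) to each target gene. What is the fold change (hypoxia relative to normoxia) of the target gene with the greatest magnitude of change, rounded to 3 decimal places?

0.025

Mcl4: ΔΔCt = (23.42−20.61) − (21.87−19.89) = 2.81 − 1.98 = 0.83; fold change = 2^-0.83 = 0.563
Ccn5: ΔΔCt = (37.00−20.61) − (30.97−19.89) = 16.39 − 11.08 = 5.31; fold change = 2^-5.31 = 0.025
Abcb6: ΔΔCt = (25.73−20.61) − (24.05−19.89) = 5.12 − 4.16 = 0.96; fold change = 2^-0.96 = 0.514
Pik9: ΔΔCt = (25.14−20.61) − (19.92−19.89) = 4.53 − 0.03 = 4.50; fold change = 2^-4.50 = 0.044
Ccn5 has the largest |ΔΔCt| = 5.31.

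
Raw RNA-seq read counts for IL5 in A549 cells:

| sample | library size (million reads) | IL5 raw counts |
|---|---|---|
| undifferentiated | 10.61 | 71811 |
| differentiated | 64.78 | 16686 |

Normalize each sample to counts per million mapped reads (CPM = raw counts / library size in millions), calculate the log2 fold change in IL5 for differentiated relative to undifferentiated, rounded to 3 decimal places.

CPM(undifferentiated) = 71811 / 10.61 = 6768.2375
CPM(differentiated) = 16686 / 64.78 = 257.5795
Fold change = 257.5795 / 6768.2375 = 0.03806
log2(0.03806) = -4.7157

-4.716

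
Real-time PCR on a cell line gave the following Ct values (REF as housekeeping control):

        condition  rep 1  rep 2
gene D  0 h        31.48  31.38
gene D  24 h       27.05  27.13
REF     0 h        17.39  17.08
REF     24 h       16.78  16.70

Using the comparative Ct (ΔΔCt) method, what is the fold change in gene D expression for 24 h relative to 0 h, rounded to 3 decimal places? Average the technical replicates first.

Mean Ct: gene D 0 h 31.430; gene D 24 h 27.090; REF 0 h 17.235; REF 24 h 16.740
ΔCt(0 h) = 31.430 − 17.235 = 14.195
ΔCt(24 h) = 27.090 − 16.740 = 10.350
ΔΔCt = 10.350 − 14.195 = -3.845
Fold change = 2^(−(-3.845)) = 2^3.845 = 14.3701

14.370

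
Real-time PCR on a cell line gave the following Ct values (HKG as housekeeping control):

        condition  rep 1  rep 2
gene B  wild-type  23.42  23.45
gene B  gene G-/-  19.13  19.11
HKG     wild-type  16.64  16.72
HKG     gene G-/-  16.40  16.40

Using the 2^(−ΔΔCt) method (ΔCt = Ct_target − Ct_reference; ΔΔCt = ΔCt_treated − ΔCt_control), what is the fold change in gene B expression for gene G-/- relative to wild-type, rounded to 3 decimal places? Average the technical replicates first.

16.393

Mean Ct: gene B wild-type 23.435; gene B gene G-/- 19.120; HKG wild-type 16.680; HKG gene G-/- 16.400
ΔCt(wild-type) = 23.435 − 16.680 = 6.755
ΔCt(gene G-/-) = 19.120 − 16.400 = 2.720
ΔΔCt = 2.720 − 6.755 = -4.035
Fold change = 2^(−(-4.035)) = 2^4.035 = 16.3929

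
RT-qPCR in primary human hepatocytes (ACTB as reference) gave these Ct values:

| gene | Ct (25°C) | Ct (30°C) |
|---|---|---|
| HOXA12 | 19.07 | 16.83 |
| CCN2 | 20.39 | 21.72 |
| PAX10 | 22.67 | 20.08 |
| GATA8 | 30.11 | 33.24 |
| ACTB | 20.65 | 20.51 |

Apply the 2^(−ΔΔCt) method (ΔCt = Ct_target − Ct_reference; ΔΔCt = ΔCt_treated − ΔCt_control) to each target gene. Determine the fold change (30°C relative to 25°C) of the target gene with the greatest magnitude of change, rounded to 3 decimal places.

0.104

HOXA12: ΔΔCt = (16.83−20.51) − (19.07−20.65) = -3.68 − (-1.58) = -2.10; fold change = 2^2.10 = 4.287
CCN2: ΔΔCt = (21.72−20.51) − (20.39−20.65) = 1.21 − (-0.26) = 1.47; fold change = 2^-1.47 = 0.361
PAX10: ΔΔCt = (20.08−20.51) − (22.67−20.65) = -0.43 − 2.02 = -2.45; fold change = 2^2.45 = 5.464
GATA8: ΔΔCt = (33.24−20.51) − (30.11−20.65) = 12.73 − 9.46 = 3.27; fold change = 2^-3.27 = 0.104
GATA8 has the largest |ΔΔCt| = 3.27.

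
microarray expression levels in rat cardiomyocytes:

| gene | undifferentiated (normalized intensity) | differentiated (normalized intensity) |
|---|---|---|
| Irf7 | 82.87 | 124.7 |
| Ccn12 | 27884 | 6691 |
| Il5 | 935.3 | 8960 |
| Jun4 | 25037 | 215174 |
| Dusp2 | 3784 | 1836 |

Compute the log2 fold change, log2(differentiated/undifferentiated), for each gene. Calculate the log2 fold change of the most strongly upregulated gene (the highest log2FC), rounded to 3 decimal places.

log2(124.7/82.87) = 0.590  (Irf7)
log2(6691/27884) = -2.059  (Ccn12)
log2(8960/935.3) = 3.260  (Il5)
log2(215174/25037) = 3.103  (Jun4)
log2(1836/3784) = -1.043  (Dusp2)
Il5 is most strongly upregulated.

3.260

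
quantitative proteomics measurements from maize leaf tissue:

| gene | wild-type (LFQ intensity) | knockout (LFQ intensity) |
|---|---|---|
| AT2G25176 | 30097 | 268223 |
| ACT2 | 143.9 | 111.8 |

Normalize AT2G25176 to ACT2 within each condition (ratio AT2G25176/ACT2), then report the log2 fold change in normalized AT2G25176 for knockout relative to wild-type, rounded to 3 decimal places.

AT2G25176/ACT2 (wild-type) = 30097 / 143.9 = 209.15
AT2G25176/ACT2 (knockout) = 268223 / 111.8 = 2399.1
Fold change = 2399.1 / 209.15 = 11.4707
log2(11.4707) = 3.5199

3.520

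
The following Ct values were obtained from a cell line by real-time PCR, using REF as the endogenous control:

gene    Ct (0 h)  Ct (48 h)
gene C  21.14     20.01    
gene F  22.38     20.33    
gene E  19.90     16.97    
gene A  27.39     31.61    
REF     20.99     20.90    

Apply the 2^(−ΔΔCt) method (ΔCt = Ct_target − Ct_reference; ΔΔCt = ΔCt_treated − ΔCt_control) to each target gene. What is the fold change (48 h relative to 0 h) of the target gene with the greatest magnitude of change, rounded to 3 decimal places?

0.050

gene C: ΔΔCt = (20.01−20.90) − (21.14−20.99) = -0.89 − 0.15 = -1.04; fold change = 2^1.04 = 2.056
gene F: ΔΔCt = (20.33−20.90) − (22.38−20.99) = -0.57 − 1.39 = -1.96; fold change = 2^1.96 = 3.891
gene E: ΔΔCt = (16.97−20.90) − (19.90−20.99) = -3.93 − (-1.09) = -2.84; fold change = 2^2.84 = 7.160
gene A: ΔΔCt = (31.61−20.90) − (27.39−20.99) = 10.71 − 6.40 = 4.31; fold change = 2^-4.31 = 0.050
gene A has the largest |ΔΔCt| = 4.31.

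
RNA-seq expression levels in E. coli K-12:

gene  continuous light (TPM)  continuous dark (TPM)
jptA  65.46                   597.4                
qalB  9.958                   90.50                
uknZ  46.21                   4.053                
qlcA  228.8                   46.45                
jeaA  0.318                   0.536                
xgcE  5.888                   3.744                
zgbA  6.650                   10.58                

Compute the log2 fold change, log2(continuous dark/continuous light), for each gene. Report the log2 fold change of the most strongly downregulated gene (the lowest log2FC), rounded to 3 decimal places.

-3.511

log2(597.4/65.46) = 3.190  (jptA)
log2(90.50/9.958) = 3.184  (qalB)
log2(4.053/46.21) = -3.511  (uknZ)
log2(46.45/228.8) = -2.300  (qlcA)
log2(0.536/0.318) = 0.753  (jeaA)
log2(3.744/5.888) = -0.653  (xgcE)
log2(10.58/6.650) = 0.670  (zgbA)
uknZ is most strongly downregulated.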